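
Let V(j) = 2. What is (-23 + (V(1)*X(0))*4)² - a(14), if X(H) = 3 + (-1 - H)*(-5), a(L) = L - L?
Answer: 1681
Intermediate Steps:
a(L) = 0
X(H) = 8 + 5*H (X(H) = 3 + (5 + 5*H) = 8 + 5*H)
(-23 + (V(1)*X(0))*4)² - a(14) = (-23 + (2*(8 + 5*0))*4)² - 1*0 = (-23 + (2*(8 + 0))*4)² + 0 = (-23 + (2*8)*4)² + 0 = (-23 + 16*4)² + 0 = (-23 + 64)² + 0 = 41² + 0 = 1681 + 0 = 1681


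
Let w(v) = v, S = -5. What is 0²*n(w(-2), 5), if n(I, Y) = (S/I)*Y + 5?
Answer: 0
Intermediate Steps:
n(I, Y) = 5 - 5*Y/I (n(I, Y) = (-5/I)*Y + 5 = -5*Y/I + 5 = 5 - 5*Y/I)
0²*n(w(-2), 5) = 0²*(5 - 5*5/(-2)) = 0*(5 - 5*5*(-½)) = 0*(5 + 25/2) = 0*(35/2) = 0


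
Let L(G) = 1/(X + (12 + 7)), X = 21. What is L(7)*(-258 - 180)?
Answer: -219/20 ≈ -10.950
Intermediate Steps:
L(G) = 1/40 (L(G) = 1/(21 + (12 + 7)) = 1/(21 + 19) = 1/40)
L(7)*(-258 - 180) = (-258 - 180)/40 = (1/40)*(-438) = -219/20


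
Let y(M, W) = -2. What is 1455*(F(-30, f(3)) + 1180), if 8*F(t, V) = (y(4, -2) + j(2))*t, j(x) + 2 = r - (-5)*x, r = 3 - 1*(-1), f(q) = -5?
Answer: 3324675/2 ≈ 1.6623e+6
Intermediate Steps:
r = 4 (r = 3 + 1 = 4)
j(x) = 2 + 5*x (j(x) = -2 + (4 - (-5)*x) = -2 + (4 + 5*x) = 2 + 5*x)
F(t, V) = 5*t/4 (F(t, V) = ((-2 + (2 + 5*2))*t)/8 = ((-2 + (2 + 10))*t)/8 = ((-2 + 12)*t)/8 = (10*t)/8 = 5*t/4)
1455*(F(-30, f(3)) + 1180) = 1455*((5/4)*(-30) + 1180) = 1455*(-75/2 + 1180) = 1455*(2285/2) = 3324675/2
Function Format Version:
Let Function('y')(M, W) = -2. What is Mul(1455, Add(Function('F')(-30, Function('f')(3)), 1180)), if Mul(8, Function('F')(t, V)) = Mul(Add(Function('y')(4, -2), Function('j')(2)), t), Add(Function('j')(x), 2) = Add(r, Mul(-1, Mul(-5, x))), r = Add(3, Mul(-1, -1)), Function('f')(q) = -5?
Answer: Rational(3324675, 2) ≈ 1.6623e+6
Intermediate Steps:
r = 4 (r = Add(3, 1) = 4)
Function('j')(x) = Add(2, Mul(5, x)) (Function('j')(x) = Add(-2, Add(4, Mul(-1, Mul(-5, x)))) = Add(-2, Add(4, Mul(5, x))) = Add(2, Mul(5, x)))
Function('F')(t, V) = Mul(Rational(5, 4), t) (Function('F')(t, V) = Mul(Rational(1, 8), Mul(Add(-2, Add(2, Mul(5, 2))), t)) = Mul(Rational(1, 8), Mul(Add(-2, Add(2, 10)), t)) = Mul(Rational(1, 8), Mul(Add(-2, 12), t)) = Mul(Rational(1, 8), Mul(10, t)) = Mul(Rational(5, 4), t))
Mul(1455, Add(Function('F')(-30, Function('f')(3)), 1180)) = Mul(1455, Add(Mul(Rational(5, 4), -30), 1180)) = Mul(1455, Add(Rational(-75, 2), 1180)) = Mul(1455, Rational(2285, 2)) = Rational(3324675, 2)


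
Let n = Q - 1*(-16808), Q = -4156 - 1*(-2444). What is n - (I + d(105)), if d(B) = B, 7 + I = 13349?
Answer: 1649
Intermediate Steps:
I = 13342 (I = -7 + 13349 = 13342)
Q = -1712 (Q = -4156 + 2444 = -1712)
n = 15096 (n = -1712 - 1*(-16808) = -1712 + 16808 = 15096)
n - (I + d(105)) = 15096 - (13342 + 105) = 15096 - 1*13447 = 15096 - 13447 = 1649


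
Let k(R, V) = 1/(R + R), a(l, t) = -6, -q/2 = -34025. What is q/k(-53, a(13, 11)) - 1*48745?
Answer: -7262045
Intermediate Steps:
q = 68050 (q = -2*(-34025) = 68050)
k(R, V) = 1/(2*R)
q/k(-53, a(13, 11)) - 1*48745 = 68050/(((½)/(-53))) - 1*48745 = 68050/(((½)*(-1/53))) - 48745 = 68050/(-1/106) - 48745 = 68050*(-106) - 48745 = -7213300 - 48745 = -7262045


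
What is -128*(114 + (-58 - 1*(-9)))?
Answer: -8320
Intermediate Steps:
-128*(114 + (-58 - 1*(-9))) = -128*(114 + (-58 + 9)) = -128*(114 - 49) = -128*65 = -8320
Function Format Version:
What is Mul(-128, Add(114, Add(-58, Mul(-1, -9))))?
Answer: -8320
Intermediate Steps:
Mul(-128, Add(114, Add(-58, Mul(-1, -9)))) = Mul(-128, Add(114, Add(-58, 9))) = Mul(-128, Add(114, -49)) = Mul(-128, 65) = -8320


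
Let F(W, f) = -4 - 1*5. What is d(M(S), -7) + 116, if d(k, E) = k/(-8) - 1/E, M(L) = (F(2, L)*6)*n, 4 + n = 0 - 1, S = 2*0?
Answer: 2307/28 ≈ 82.393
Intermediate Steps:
S = 0
F(W, f) = -9 (F(W, f) = -4 - 5 = -9)
n = -5 (n = -4 + (0 - 1) = -4 - 1 = -5)
M(L) = 270 (M(L) = -9*6*(-5) = -54*(-5) = 270)
d(k, E) = -1/E - k/8 (d(k, E) = k*(-⅛) - 1/E = -k/8 - 1/E = -1/E - k/8)
d(M(S), -7) + 116 = (-1/(-7) - ⅛*270) + 116 = (-1*(-⅐) - 135/4) + 116 = (⅐ - 135/4) + 116 = -941/28 + 116 = 2307/28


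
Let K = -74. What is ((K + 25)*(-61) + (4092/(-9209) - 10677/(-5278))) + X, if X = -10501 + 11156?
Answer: 177193718605/48605102 ≈ 3645.6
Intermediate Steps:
X = 655
((K + 25)*(-61) + (4092/(-9209) - 10677/(-5278))) + X = ((-74 + 25)*(-61) + (4092/(-9209) - 10677/(-5278))) + 655 = (-49*(-61) + (4092*(-1/9209) - 10677*(-1/5278))) + 655 = (2989 + (-4092/9209 + 10677/5278)) + 655 = (2989 + 76726917/48605102) + 655 = 145357376795/48605102 + 655 = 177193718605/48605102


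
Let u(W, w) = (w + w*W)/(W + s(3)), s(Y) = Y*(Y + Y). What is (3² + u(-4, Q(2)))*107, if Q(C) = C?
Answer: 6420/7 ≈ 917.14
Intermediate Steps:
s(Y) = 2*Y² (s(Y) = Y*(2*Y) = 2*Y²)
u(W, w) = (w + W*w)/(18 + W) (u(W, w) = (w + w*W)/(W + 2*3²) = (w + W*w)/(W + 2*9) = (w + W*w)/(W + 18) = (w + W*w)/(18 + W))
(3² + u(-4, Q(2)))*107 = (3² + 2*(1 - 4)/(18 - 4))*107 = (9 + 2*(-3)/14)*107 = (9 + 2*(1/14)*(-3))*107 = (9 - 3/7)*107 = (60/7)*107 = 6420/7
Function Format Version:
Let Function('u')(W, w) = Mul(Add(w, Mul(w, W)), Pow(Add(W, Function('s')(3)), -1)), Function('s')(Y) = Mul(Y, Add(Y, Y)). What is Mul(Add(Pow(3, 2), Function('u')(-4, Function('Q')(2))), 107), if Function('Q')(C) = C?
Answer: Rational(6420, 7) ≈ 917.14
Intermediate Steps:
Function('s')(Y) = Mul(2, Pow(Y, 2)) (Function('s')(Y) = Mul(Y, Mul(2, Y)) = Mul(2, Pow(Y, 2)))
Function('u')(W, w) = Mul(Pow(Add(18, W), -1), Add(w, Mul(W, w))) (Function('u')(W, w) = Mul(Add(w, Mul(w, W)), Pow(Add(W, Mul(2, Pow(3, 2))), -1)) = Mul(Add(w, Mul(W, w)), Pow(Add(W, Mul(2, 9)), -1)) = Mul(Add(w, Mul(W, w)), Pow(Add(W, 18), -1)) = Mul(Add(w, Mul(W, w)), Pow(Add(18, W), -1)) = Mul(Pow(Add(18, W), -1), Add(w, Mul(W, w))))
Mul(Add(Pow(3, 2), Function('u')(-4, Function('Q')(2))), 107) = Mul(Add(Pow(3, 2), Mul(2, Pow(Add(18, -4), -1), Add(1, -4))), 107) = Mul(Add(9, Mul(2, Pow(14, -1), -3)), 107) = Mul(Add(9, Mul(2, Rational(1, 14), -3)), 107) = Mul(Add(9, Rational(-3, 7)), 107) = Mul(Rational(60, 7), 107) = Rational(6420, 7)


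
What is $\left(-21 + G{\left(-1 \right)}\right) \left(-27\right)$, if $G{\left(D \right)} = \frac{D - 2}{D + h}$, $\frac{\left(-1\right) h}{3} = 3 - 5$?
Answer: $\frac{2916}{5} \approx 583.2$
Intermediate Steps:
$h = 6$ ($h = - 3 \left(3 - 5\right) = \left(-3\right) \left(-2\right) = 6$)
$G{\left(D \right)} = \frac{-2 + D}{6 + D}$ ($G{\left(D \right)} = \frac{D - 2}{D + 6} = \frac{-2 + D}{6 + D}$)
$\left(-21 + G{\left(-1 \right)}\right) \left(-27\right) = \left(-21 + \frac{-2 - 1}{6 - 1}\right) \left(-27\right) = \left(-21 + \frac{1}{5} \left(-3\right)\right) \left(-27\right) = \left(-21 - \frac{3}{5}\right) \left(-27\right) = \left(- \frac{108}{5}\right) \left(-27\right) = \frac{2916}{5}$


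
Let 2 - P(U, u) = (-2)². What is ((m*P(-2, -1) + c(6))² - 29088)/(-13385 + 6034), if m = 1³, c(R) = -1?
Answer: 29079/7351 ≈ 3.9558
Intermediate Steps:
P(U, u) = -2 (P(U, u) = 2 - 1*(-2)² = 2 - 1*4 = 2 - 4 = -2)
m = 1
((m*P(-2, -1) + c(6))² - 29088)/(-13385 + 6034) = ((1*(-2) - 1)² - 29088)/(-13385 + 6034) = ((-2 - 1)² - 29088)/(-7351) = ((-3)² - 29088)*(-1/7351) = (9 - 29088)*(-1/7351) = -29079*(-1/7351) = 29079/7351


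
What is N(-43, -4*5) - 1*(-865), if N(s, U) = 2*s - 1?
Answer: 778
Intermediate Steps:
N(s, U) = -1 + 2*s
N(-43, -4*5) - 1*(-865) = (-1 + 2*(-43)) - 1*(-865) = (-1 - 86) + 865 = -87 + 865 = 778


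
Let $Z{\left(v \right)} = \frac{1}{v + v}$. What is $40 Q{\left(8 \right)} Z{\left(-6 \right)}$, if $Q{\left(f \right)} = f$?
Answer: $- \frac{80}{3} \approx -26.667$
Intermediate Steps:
$Z{\left(v \right)} = \frac{1}{2 v}$
$40 Q{\left(8 \right)} Z{\left(-6 \right)} = 40 \cdot 8 \frac{1}{2 \left(-6\right)} = 320 \cdot \frac{1}{2} \left(- \frac{1}{6}\right) = 320 \left(- \frac{1}{12}\right) = - \frac{80}{3}$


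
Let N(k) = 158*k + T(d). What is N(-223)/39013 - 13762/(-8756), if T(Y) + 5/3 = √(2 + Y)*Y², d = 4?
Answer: 342560113/512396742 + 16*√6/39013 ≈ 0.66955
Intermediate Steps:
T(Y) = -5/3 + Y²*√(2 + Y) (T(Y) = -5/3 + √(2 + Y)*Y² = -5/3 + Y²*√(2 + Y))
N(k) = -5/3 + 16*√6 + 158*k (N(k) = 158*k + (-5/3 + 4²*√(2 + 4)) = 158*k + (-5/3 + 16*√6) = -5/3 + 16*√6 + 158*k)
N(-223)/39013 - 13762/(-8756) = (-5/3 + 16*√6 + 158*(-223))/39013 - 13762/(-8756) = (-5/3 + 16*√6 - 35234)*(1/39013) - 13762*(-1/8756) = (-105707/3 + 16*√6)*(1/39013) + 6881/4378 = (-105707/117039 + 16*√6/39013) + 6881/4378 = 342560113/512396742 + 16*√6/39013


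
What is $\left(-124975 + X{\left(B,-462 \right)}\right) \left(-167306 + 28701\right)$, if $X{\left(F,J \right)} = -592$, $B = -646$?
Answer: $17404214035$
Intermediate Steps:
$\left(-124975 + X{\left(B,-462 \right)}\right) \left(-167306 + 28701\right) = \left(-124975 - 592\right) \left(-167306 + 28701\right) = \left(-125567\right) \left(-138605\right) = 17404214035$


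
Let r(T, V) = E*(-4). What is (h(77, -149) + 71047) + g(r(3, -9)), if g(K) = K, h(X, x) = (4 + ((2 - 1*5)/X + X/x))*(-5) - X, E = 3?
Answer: 813903554/11473 ≈ 70941.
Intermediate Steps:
r(T, V) = -12 (r(T, V) = 3*(-4) = -12)
h(X, x) = -20 - X + 15/X - 5*X/x (h(X, x) = (4 + ((2 - 5)/X + X/x))*(-5) - X = (4 + (-3/X + X/x))*(-5) - X = (4 - 3/X + X/x)*(-5) - X = (-20 + 15/X - 5*X/x) - X = -20 - X + 15/X - 5*X/x)
(h(77, -149) + 71047) + g(r(3, -9)) = ((-20 - 1*77 + 15/77 - 5*77/(-149)) + 71047) - 12 = ((-20 - 77 + 15*(1/77) - 5*77*(-1/149)) + 71047) - 12 = ((-20 - 77 + 15/77 + 385/149) + 71047) - 12 = (-1081001/11473 + 71047) - 12 = 814041230/11473 - 12 = 813903554/11473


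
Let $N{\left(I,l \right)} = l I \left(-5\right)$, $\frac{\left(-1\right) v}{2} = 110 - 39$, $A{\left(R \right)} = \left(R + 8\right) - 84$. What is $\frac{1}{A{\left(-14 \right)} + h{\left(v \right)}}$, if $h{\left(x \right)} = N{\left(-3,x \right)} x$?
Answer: $\frac{1}{302370} \approx 3.3072 \cdot 10^{-6}$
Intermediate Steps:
$A{\left(R \right)} = -76 + R$ ($A{\left(R \right)} = \left(8 + R\right) - 84 = -76 + R$)
$v = -142$ ($v = - 2 \left(110 - 39\right) = \left(-2\right) 71 = -142$)
$N{\left(I,l \right)} = - 5 I l$ ($N{\left(I,l \right)} = I l \left(-5\right) = - 5 I l$)
$h{\left(x \right)} = 15 x^{2}$ ($h{\left(x \right)} = \left(-5\right) \left(-3\right) x x = 15 x x = 15 x^{2}$)
$\frac{1}{A{\left(-14 \right)} + h{\left(v \right)}} = \frac{1}{\left(-76 - 14\right) + 15 \left(-142\right)^{2}} = \frac{1}{-90 + 15 \cdot 20164} = \frac{1}{-90 + 302460} = \frac{1}{302370}$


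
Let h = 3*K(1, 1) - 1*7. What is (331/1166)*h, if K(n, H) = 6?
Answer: 331/106 ≈ 3.1226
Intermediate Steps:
h = 11 (h = 3*6 - 1*7 = 18 - 7 = 11)
(331/1166)*h = (331/1166)*11 = 331/106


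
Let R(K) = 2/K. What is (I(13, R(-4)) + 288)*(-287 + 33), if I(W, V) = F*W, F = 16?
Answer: -125984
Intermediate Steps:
I(W, V) = 16*W
(I(13, R(-4)) + 288)*(-287 + 33) = (16*13 + 288)*(-287 + 33) = (208 + 288)*(-254) = 496*(-254) = -125984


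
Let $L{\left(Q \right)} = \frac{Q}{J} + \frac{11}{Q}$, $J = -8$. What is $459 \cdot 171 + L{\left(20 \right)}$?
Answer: $\frac{1569741}{20} \approx 78487.0$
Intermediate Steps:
$L{\left(Q \right)} = \frac{11}{Q} - \frac{Q}{8}$ ($L{\left(Q \right)} = \frac{Q}{-8} + \frac{11}{Q} = Q \left(- \frac{1}{8}\right) + \frac{11}{Q} = - \frac{Q}{8} + \frac{11}{Q} = \frac{11}{Q} - \frac{Q}{8}$)
$459 \cdot 171 + L{\left(20 \right)} = 459 \cdot 171 + \left(\frac{11}{20} - \frac{5}{2}\right) = 78489 + \left(11 \cdot \frac{1}{20} - \frac{5}{2}\right) = 78489 + \left(\frac{11}{20} - \frac{5}{2}\right) = 78489 - \frac{39}{20} = \frac{1569741}{20}$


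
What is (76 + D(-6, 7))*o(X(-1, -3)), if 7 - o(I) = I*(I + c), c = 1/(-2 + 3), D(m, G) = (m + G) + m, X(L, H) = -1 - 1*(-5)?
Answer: -923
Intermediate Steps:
X(L, H) = 4 (X(L, H) = -1 + 5 = 4)
D(m, G) = G + 2*m (D(m, G) = (G + m) + m = G + 2*m)
c = 1 (c = 1/1 = 1)
o(I) = 7 - I*(1 + I) (o(I) = 7 - I*(I + 1) = 7 - I*(1 + I))
(76 + D(-6, 7))*o(X(-1, -3)) = (76 + (7 + 2*(-6)))*(7 - 1*4 - 1*4²) = (76 + (7 - 12))*(7 - 4 - 1*16) = (76 - 5)*(7 - 4 - 16) = 71*(-13) = -923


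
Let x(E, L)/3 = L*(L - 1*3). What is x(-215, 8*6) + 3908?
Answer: 10388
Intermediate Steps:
x(E, L) = 3*L*(-3 + L) (x(E, L) = 3*(L*(L - 1*3)) = 3*(L*(L - 3)) = 3*(L*(-3 + L)) = 3*L*(-3 + L))
x(-215, 8*6) + 3908 = 3*(8*6)*(-3 + 8*6) + 3908 = 3*48*(-3 + 48) + 3908 = 3*48*45 + 3908 = 6480 + 3908 = 10388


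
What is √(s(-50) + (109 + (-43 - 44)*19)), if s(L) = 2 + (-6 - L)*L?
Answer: I*√3742 ≈ 61.172*I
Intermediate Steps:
s(L) = 2 + L*(-6 - L)
√(s(-50) + (109 + (-43 - 44)*19)) = √((2 - 1*(-50)² - 6*(-50)) + (109 + (-43 - 44)*19)) = √((2 - 1*2500 + 300) + (109 - 87*19)) = √((2 - 2500 + 300) + (109 - 1653)) = √(-2198 - 1544) = √(-3742) = I*√3742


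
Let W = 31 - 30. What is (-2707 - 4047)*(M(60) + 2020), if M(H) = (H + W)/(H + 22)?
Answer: -559572277/41 ≈ -1.3648e+7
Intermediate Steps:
W = 1
M(H) = (1 + H)/(22 + H) (M(H) = (H + 1)/(H + 22) = (1 + H)/(22 + H))
(-2707 - 4047)*(M(60) + 2020) = (-2707 - 4047)*((1 + 60)/(22 + 60) + 2020) = -6754*(61/82 + 2020) = -6754*165701/82 = -559572277/41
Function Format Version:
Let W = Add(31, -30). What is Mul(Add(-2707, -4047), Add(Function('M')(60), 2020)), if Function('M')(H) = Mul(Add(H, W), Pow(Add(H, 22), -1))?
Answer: Rational(-559572277, 41) ≈ -1.3648e+7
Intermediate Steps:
W = 1
Function('M')(H) = Mul(Pow(Add(22, H), -1), Add(1, H)) (Function('M')(H) = Mul(Add(H, 1), Pow(Add(H, 22), -1)) = Mul(Add(1, H), Pow(Add(22, H), -1)) = Mul(Pow(Add(22, H), -1), Add(1, H)))
Mul(Add(-2707, -4047), Add(Function('M')(60), 2020)) = Mul(Add(-2707, -4047), Add(Mul(Pow(Add(22, 60), -1), Add(1, 60)), 2020)) = Mul(-6754, Add(Mul(Pow(82, -1), 61), 2020)) = Mul(-6754, Add(Mul(Rational(1, 82), 61), 2020)) = Mul(-6754, Add(Rational(61, 82), 2020)) = Mul(-6754, Rational(165701, 82)) = Rational(-559572277, 41)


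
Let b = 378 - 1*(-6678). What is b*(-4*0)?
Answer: 0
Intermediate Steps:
b = 7056 (b = 378 + 6678 = 7056)
b*(-4*0) = 7056*(-4*0) = 7056*0 = 0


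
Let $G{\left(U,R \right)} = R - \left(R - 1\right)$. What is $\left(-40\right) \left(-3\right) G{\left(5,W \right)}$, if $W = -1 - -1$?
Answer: $120$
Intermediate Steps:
$W = 0$ ($W = -1 + 1 = 0$)
$G{\left(U,R \right)} = 1$ ($G{\left(U,R \right)} = R - \left(R - 1\right) = R - \left(-1 + R\right) = 1$)
$\left(-40\right) \left(-3\right) G{\left(5,W \right)} = \left(-40\right) \left(-3\right) 1 = 120 \cdot 1 = 120$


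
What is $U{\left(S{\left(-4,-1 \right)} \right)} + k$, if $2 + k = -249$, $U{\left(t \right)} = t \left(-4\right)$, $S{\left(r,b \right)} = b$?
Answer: $-247$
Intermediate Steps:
$U{\left(t \right)} = - 4 t$
$k = -251$ ($k = -2 - 249 = -251$)
$U{\left(S{\left(-4,-1 \right)} \right)} + k = \left(-4\right) \left(-1\right) - 251 = 4 - 251 = -247$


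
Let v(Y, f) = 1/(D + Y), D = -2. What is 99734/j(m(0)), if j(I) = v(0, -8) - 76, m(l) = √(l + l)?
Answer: -199468/153 ≈ -1303.7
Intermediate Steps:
v(Y, f) = 1/(-2 + Y)
m(l) = √2*√l (m(l) = √(2*l) = √2*√l)
j(I) = -153/2 (j(I) = 1/(-2 + 0) - 76 = 1/(-2) - 76 = -½ - 76 = -153/2)
99734/j(m(0)) = 99734/(-153/2) = 99734*(-2/153) = -199468/153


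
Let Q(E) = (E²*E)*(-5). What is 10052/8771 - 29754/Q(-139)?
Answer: 19245462658/16825403035 ≈ 1.1438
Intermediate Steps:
Q(E) = -5*E³ (Q(E) = E³*(-5) = -5*E³)
10052/8771 - 29754/Q(-139) = 10052/8771 - 29754/((-5*(-139)³)) = 10052*(1/8771) - 29754/((-5*(-2685619))) = 1436/1253 - 29754/13428095 = 19245462658/16825403035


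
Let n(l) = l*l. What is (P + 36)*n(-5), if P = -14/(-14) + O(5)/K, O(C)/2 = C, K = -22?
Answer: 10050/11 ≈ 913.64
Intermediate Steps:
n(l) = l²
O(C) = 2*C
P = 6/11 (P = -14/(-14) + (2*5)/(-22) = -14*(-1/14) + 10*(-1/22) = 1 - 5/11 = 6/11 ≈ 0.54545)
(P + 36)*n(-5) = (6/11 + 36)*(-5)² = (402/11)*25 = 10050/11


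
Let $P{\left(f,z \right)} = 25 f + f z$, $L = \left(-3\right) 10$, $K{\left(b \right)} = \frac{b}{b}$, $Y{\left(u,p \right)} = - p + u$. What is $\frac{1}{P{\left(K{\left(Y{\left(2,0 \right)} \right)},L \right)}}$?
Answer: $- \frac{1}{5} \approx -0.2$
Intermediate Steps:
$Y{\left(u,p \right)} = u - p$
$K{\left(b \right)} = 1$
$L = -30$
$\frac{1}{P{\left(K{\left(Y{\left(2,0 \right)} \right)},L \right)}} = \frac{1}{1 \left(25 - 30\right)} = \frac{1}{1 \left(-5\right)} = \frac{1}{-5} = - \frac{1}{5}$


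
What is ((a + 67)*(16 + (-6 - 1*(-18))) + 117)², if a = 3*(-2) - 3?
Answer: 3031081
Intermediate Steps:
a = -9 (a = -6 - 3 = -9)
((a + 67)*(16 + (-6 - 1*(-18))) + 117)² = ((-9 + 67)*(16 + (-6 - 1*(-18))) + 117)² = (58*(16 + (-6 + 18)) + 117)² = (58*(16 + 12) + 117)² = (58*28 + 117)² = (1624 + 117)² = 1741² = 3031081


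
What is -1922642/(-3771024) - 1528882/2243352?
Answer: -10085332911/58748154392 ≈ -0.17167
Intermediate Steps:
-1922642/(-3771024) - 1528882/2243352 = -1922642*(-1/3771024) - 1528882*1/2243352 = 961321/1885512 - 764441/1121676 = -10085332911/58748154392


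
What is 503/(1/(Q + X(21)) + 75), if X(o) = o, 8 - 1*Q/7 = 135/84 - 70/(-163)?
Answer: 20577227/3068827 ≈ 6.7052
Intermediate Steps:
Q = 27217/652 (Q = 56 - 7*(135/84 - 70/(-163)) = 56 - 7*(135*(1/84) - 70*(-1/163)) = 56 - 7*(45/28 + 70/163) = 56 - 7*9295/4564 = 56 - 9295/652 = 27217/652 ≈ 41.744)
503/(1/(Q + X(21)) + 75) = 503/(1/(27217/652 + 21) + 75) = 503/(1/(40909/652) + 75) = 503/(652/40909 + 75) = 503/(3068827/40909) = 503*(40909/3068827) = 20577227/3068827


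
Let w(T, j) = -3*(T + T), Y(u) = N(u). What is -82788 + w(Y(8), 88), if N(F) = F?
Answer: -82836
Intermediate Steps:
Y(u) = u
w(T, j) = -6*T
-82788 + w(Y(8), 88) = -82788 - 6*8 = -82788 - 48 = -82836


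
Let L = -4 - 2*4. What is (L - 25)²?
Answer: 1369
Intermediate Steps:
L = -12 (L = -4 - 8 = -12)
(L - 25)² = (-12 - 25)² = (-37)² = 1369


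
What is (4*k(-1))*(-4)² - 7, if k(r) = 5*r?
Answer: -327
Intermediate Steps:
(4*k(-1))*(-4)² - 7 = (4*(5*(-1)))*(-4)² - 7 = (4*(-5))*16 - 7 = -20*16 - 7 = -320 - 7 = -327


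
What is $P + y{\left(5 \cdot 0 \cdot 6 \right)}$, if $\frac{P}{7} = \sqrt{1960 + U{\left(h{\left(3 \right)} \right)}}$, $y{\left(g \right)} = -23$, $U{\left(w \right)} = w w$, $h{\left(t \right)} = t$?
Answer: $-23 + 7 \sqrt{1969} \approx 287.61$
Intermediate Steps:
$U{\left(w \right)} = w^{2}$
$P = 7 \sqrt{1969}$ ($P = 7 \sqrt{1960 + 3^{2}} = 7 \sqrt{1960 + 9} = 7 \sqrt{1969} \approx 310.61$)
$P + y{\left(5 \cdot 0 \cdot 6 \right)} = 7 \sqrt{1969} - 23 = -23 + 7 \sqrt{1969}$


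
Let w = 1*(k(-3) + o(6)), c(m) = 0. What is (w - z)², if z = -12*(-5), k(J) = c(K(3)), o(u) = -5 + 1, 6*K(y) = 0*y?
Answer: 4096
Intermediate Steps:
K(y) = 0 (K(y) = (0*y)/6 = (⅙)*0 = 0)
o(u) = -4
k(J) = 0
z = 60
w = -4 (w = 1*(0 - 4) = 1*(-4) = -4)
(w - z)² = (-4 - 1*60)² = (-4 - 60)² = (-64)² = 4096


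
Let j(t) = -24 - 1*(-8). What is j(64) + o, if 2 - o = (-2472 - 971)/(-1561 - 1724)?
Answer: -49433/3285 ≈ -15.048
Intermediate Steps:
j(t) = -16 (j(t) = -24 + 8 = -16)
o = 3127/3285 (o = 2 - (-2472 - 971)/(-1561 - 1724) = 2 - (-3443)/(-3285) = 2 - (-3443)*(-1)/3285 = 2 - 1*3443/3285 = 2 - 3443/3285 = 3127/3285 ≈ 0.95190)
j(64) + o = -16 + 3127/3285 = -49433/3285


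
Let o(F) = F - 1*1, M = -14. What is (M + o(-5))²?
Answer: 400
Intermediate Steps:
o(F) = -1 + F (o(F) = F - 1 = -1 + F)
(M + o(-5))² = (-14 + (-1 - 5))² = (-14 - 6)² = (-20)² = 400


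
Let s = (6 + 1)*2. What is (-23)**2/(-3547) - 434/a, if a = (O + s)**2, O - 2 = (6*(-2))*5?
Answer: -1281771/3433496 ≈ -0.37331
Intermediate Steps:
s = 14 (s = 7*2 = 14)
O = -58 (O = 2 + (6*(-2))*5 = 2 - 12*5 = 2 - 60 = -58)
a = 1936 (a = (-58 + 14)**2 = (-44)**2 = 1936)
(-23)**2/(-3547) - 434/a = (-23)**2/(-3547) - 434/1936 = 529*(-1/3547) - 434*1/1936 = -529/3547 - 217/968 = -1281771/3433496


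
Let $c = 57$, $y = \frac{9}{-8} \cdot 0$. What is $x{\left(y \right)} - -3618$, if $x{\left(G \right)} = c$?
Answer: $3675$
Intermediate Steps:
$y = 0$ ($y = 9 \left(- \frac{1}{8}\right) 0 = \left(- \frac{9}{8}\right) 0 = 0$)
$x{\left(G \right)} = 57$
$x{\left(y \right)} - -3618 = 57 - -3618 = 57 + 3618 = 3675$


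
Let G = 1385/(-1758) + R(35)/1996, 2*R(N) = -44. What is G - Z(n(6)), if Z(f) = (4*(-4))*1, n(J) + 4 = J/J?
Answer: 6667544/438621 ≈ 15.201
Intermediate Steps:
R(N) = -22 (R(N) = (1/2)*(-44) = -22)
n(J) = -3 (n(J) = -4 + J/J = -4 + 1 = -3)
G = -350392/438621 (G = 1385/(-1758) - 22/1996 = 1385*(-1/1758) - 22*1/1996 = -1385/1758 - 11/998 = -350392/438621 ≈ -0.79885)
Z(f) = -16 (Z(f) = -16*1 = -16)
G - Z(n(6)) = -350392/438621 - 1*(-16) = -350392/438621 + 16 = 6667544/438621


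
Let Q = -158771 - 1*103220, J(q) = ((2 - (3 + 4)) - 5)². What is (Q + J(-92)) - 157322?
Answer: -419213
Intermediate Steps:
J(q) = 100 (J(q) = ((2 - 1*7) - 5)² = ((2 - 7) - 5)² = (-5 - 5)² = (-10)² = 100)
Q = -261991 (Q = -158771 - 103220 = -261991)
(Q + J(-92)) - 157322 = (-261991 + 100) - 157322 = -261891 - 157322 = -419213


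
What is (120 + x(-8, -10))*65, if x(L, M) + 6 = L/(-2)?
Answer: 7670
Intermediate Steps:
x(L, M) = -6 - L/2 (x(L, M) = -6 + L/(-2) = -6 + L*(-1/2) = -6 - L/2)
(120 + x(-8, -10))*65 = (120 + (-6 - 1/2*(-8)))*65 = (120 + (-6 + 4))*65 = (120 - 2)*65 = 118*65 = 7670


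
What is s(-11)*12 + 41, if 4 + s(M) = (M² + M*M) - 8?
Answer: 2801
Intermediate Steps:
s(M) = -12 + 2*M² (s(M) = -4 + ((M² + M*M) - 8) = -4 + ((M² + M²) - 8) = -4 + (2*M² - 8) = -4 + (-8 + 2*M²) = -12 + 2*M²)
s(-11)*12 + 41 = (-12 + 2*(-11)²)*12 + 41 = (-12 + 2*121)*12 + 41 = (-12 + 242)*12 + 41 = 230*12 + 41 = 2760 + 41 = 2801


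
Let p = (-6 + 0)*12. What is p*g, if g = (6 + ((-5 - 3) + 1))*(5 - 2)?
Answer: 216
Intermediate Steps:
g = -3 (g = (6 + (-8 + 1))*3 = (6 - 7)*3 = -1*3 = -3)
p = -72 (p = -6*12 = -72)
p*g = -72*(-3) = 216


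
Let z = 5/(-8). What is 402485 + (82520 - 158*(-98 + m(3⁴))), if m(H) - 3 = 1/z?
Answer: 2501339/5 ≈ 5.0027e+5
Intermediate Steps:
z = -5/8 (z = 5*(-⅛) = -5/8 ≈ -0.62500)
m(H) = 7/5 (m(H) = 3 + 1/(-5/8) = 3 - 8/5 = 7/5)
402485 + (82520 - 158*(-98 + m(3⁴))) = 402485 + (82520 - 158*(-98 + 7/5)) = 402485 + (82520 - 158*(-483/5)) = 402485 + (82520 + 76314/5) = 402485 + 488914/5 = 2501339/5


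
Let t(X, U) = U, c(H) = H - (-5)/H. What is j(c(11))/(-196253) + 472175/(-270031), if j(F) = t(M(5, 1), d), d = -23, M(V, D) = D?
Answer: -92659549562/52994393843 ≈ -1.7485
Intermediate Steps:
c(H) = H + 5/H
j(F) = -23
j(c(11))/(-196253) + 472175/(-270031) = -23/(-196253) + 472175/(-270031) = -23*(-1/196253) + 472175*(-1/270031) = 23/196253 - 472175/270031 = -92659549562/52994393843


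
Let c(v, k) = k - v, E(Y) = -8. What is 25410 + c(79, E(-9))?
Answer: 25323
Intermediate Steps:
25410 + c(79, E(-9)) = 25410 + (-8 - 1*79) = 25410 + (-8 - 79) = 25410 - 87 = 25323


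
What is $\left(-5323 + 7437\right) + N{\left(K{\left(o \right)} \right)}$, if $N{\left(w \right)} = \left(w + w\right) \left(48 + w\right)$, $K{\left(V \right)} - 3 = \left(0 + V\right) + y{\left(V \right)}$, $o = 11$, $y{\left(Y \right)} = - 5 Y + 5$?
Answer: $1250$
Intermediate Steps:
$y{\left(Y \right)} = 5 - 5 Y$
$K{\left(V \right)} = 8 - 4 V$ ($K{\left(V \right)} = 3 + \left(\left(0 + V\right) - \left(-5 + 5 V\right)\right) = 3 - \left(-5 + 4 V\right) = 8 - 4 V$)
$N{\left(w \right)} = 2 w \left(48 + w\right)$
$\left(-5323 + 7437\right) + N{\left(K{\left(o \right)} \right)} = \left(-5323 + 7437\right) + 2 \left(8 - 44\right) \left(48 + \left(8 - 44\right)\right) = 2114 + 2 \left(8 - 44\right) \left(48 + \left(8 - 44\right)\right) = 2114 + 2 \left(-36\right) \left(48 - 36\right) = 2114 + 2 \left(-36\right) 12 = 2114 - 864 = 1250$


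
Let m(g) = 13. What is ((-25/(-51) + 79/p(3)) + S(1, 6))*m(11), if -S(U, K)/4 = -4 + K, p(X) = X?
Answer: 4160/17 ≈ 244.71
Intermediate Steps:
S(U, K) = 16 - 4*K (S(U, K) = -4*(-4 + K) = 16 - 4*K)
((-25/(-51) + 79/p(3)) + S(1, 6))*m(11) = ((-25/(-51) + 79/3) + (16 - 4*6))*13 = ((-25*(-1/51) + 79*(1/3)) + (16 - 24))*13 = ((25/51 + 79/3) - 8)*13 = (456/17 - 8)*13 = (320/17)*13 = 4160/17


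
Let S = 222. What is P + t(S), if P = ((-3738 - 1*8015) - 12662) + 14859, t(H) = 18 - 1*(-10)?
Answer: -9528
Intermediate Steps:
t(H) = 28 (t(H) = 18 + 10 = 28)
P = -9556 (P = ((-3738 - 8015) - 12662) + 14859 = (-11753 - 12662) + 14859 = -24415 + 14859 = -9556)
P + t(S) = -9556 + 28 = -9528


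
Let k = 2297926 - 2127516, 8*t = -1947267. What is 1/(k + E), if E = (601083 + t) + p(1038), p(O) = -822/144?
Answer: 12/6336947 ≈ 1.8937e-6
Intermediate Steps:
t = -1947267/8 (t = (⅛)*(-1947267) = -1947267/8 ≈ -2.4341e+5)
k = 170410
p(O) = -137/24 (p(O) = -822*1/144 = -137/24)
E = 4292027/12 (E = (601083 - 1947267/8) - 137/24 = 2861397/8 - 137/24 = 4292027/12 ≈ 3.5767e+5)
1/(k + E) = 1/(170410 + 4292027/12) = 1/(6336947/12) = 12/6336947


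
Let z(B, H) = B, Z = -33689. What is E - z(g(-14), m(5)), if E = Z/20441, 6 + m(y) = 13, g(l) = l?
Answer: 252485/20441 ≈ 12.352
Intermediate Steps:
m(y) = 7 (m(y) = -6 + 13 = 7)
E = -33689/20441 ≈ -1.6481
E - z(g(-14), m(5)) = -33689/20441 - 1*(-14) = -33689/20441 + 14 = 252485/20441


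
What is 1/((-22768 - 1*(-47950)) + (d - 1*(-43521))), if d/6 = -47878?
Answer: -1/218565 ≈ -4.5753e-6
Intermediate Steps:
d = -287268 (d = 6*(-47878) = -287268)
1/((-22768 - 1*(-47950)) + (d - 1*(-43521))) = 1/((-22768 - 1*(-47950)) + (-287268 - 1*(-43521))) = 1/((-22768 + 47950) + (-287268 + 43521)) = 1/(25182 - 243747) = 1/(-218565) = -1/218565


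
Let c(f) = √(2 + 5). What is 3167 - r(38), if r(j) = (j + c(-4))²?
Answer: 1716 - 76*√7 ≈ 1514.9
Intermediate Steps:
c(f) = √7
r(j) = (j + √7)²
3167 - r(38) = 3167 - (38 + √7)²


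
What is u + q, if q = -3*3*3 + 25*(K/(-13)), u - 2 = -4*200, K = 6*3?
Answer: -11175/13 ≈ -859.62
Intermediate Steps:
K = 18
u = -798 (u = 2 - 4*200 = 2 - 800 = -798)
q = -801/13 (q = -3*3*3 + 25*(18/(-13)) = -9*3 + 25*(18*(-1/13)) = -27 + 25*(-18/13) = -27 - 450/13 = -801/13 ≈ -61.615)
u + q = -798 - 801/13 = -11175/13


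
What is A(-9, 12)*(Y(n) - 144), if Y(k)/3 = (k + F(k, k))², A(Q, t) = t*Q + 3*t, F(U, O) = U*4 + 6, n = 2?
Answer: -44928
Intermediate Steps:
F(U, O) = 6 + 4*U (F(U, O) = 4*U + 6 = 6 + 4*U)
A(Q, t) = 3*t + Q*t (A(Q, t) = Q*t + 3*t = 3*t + Q*t)
Y(k) = 3*(6 + 5*k)² (Y(k) = 3*(k + (6 + 4*k))² = 3*(6 + 5*k)²)
A(-9, 12)*(Y(n) - 144) = (12*(3 - 9))*(3*(6 + 5*2)² - 144) = (12*(-6))*(3*(6 + 10)² - 144) = -72*(3*16² - 144) = -72*(3*256 - 144) = -72*(768 - 144) = -72*624 = -44928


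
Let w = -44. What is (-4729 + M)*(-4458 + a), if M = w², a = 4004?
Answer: 1268022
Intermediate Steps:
M = 1936 (M = (-44)² = 1936)
(-4729 + M)*(-4458 + a) = (-4729 + 1936)*(-4458 + 4004) = -2793*(-454) = 1268022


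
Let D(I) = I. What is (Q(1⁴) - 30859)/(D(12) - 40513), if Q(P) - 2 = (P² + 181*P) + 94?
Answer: 30581/40501 ≈ 0.75507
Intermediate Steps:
Q(P) = 96 + P² + 181*P (Q(P) = 2 + ((P² + 181*P) + 94) = 2 + (94 + P² + 181*P) = 96 + P² + 181*P)
(Q(1⁴) - 30859)/(D(12) - 40513) = ((96 + (1⁴)² + 181*1⁴) - 30859)/(12 - 40513) = ((96 + 1² + 181*1) - 30859)/(-40501) = ((96 + 1 + 181) - 30859)*(-1/40501) = (278 - 30859)*(-1/40501) = -30581*(-1/40501) = 30581/40501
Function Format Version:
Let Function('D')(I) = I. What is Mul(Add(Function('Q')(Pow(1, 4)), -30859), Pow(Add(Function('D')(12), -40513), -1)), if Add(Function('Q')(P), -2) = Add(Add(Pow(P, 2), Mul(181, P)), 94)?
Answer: Rational(30581, 40501) ≈ 0.75507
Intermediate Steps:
Function('Q')(P) = Add(96, Pow(P, 2), Mul(181, P)) (Function('Q')(P) = Add(2, Add(Add(Pow(P, 2), Mul(181, P)), 94)) = Add(2, Add(94, Pow(P, 2), Mul(181, P))) = Add(96, Pow(P, 2), Mul(181, P)))
Mul(Add(Function('Q')(Pow(1, 4)), -30859), Pow(Add(Function('D')(12), -40513), -1)) = Mul(Add(Add(96, Pow(Pow(1, 4), 2), Mul(181, Pow(1, 4))), -30859), Pow(Add(12, -40513), -1)) = Mul(Add(Add(96, Pow(1, 2), Mul(181, 1)), -30859), Pow(-40501, -1)) = Mul(Add(Add(96, 1, 181), -30859), Rational(-1, 40501)) = Mul(Add(278, -30859), Rational(-1, 40501)) = Mul(-30581, Rational(-1, 40501)) = Rational(30581, 40501)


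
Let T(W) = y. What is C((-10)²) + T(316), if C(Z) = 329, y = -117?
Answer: 212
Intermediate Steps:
T(W) = -117
C((-10)²) + T(316) = 329 - 117 = 212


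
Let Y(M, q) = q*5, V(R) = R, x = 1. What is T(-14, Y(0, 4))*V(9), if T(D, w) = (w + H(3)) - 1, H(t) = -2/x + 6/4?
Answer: 333/2 ≈ 166.50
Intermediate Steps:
H(t) = -½ (H(t) = -2/1 + 6/4 = -2*1 + 6*(¼) = -2 + 3/2 = -½)
Y(M, q) = 5*q
T(D, w) = -3/2 + w (T(D, w) = (w - ½) - 1 = (-½ + w) - 1 = -3/2 + w)
T(-14, Y(0, 4))*V(9) = (-3/2 + 5*4)*9 = (-3/2 + 20)*9 = (37/2)*9 = 333/2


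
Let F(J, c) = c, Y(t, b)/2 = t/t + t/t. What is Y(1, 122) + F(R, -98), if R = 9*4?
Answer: -94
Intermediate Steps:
Y(t, b) = 4 (Y(t, b) = 2*(t/t + t/t) = 2*(1 + 1) = 2*2 = 4)
R = 36
Y(1, 122) + F(R, -98) = 4 - 98 = -94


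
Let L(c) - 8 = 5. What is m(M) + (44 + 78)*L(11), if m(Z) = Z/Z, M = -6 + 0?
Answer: 1587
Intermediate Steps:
L(c) = 13 (L(c) = 8 + 5 = 13)
M = -6
m(Z) = 1
m(M) + (44 + 78)*L(11) = 1 + (44 + 78)*13 = 1 + 122*13 = 1 + 1586 = 1587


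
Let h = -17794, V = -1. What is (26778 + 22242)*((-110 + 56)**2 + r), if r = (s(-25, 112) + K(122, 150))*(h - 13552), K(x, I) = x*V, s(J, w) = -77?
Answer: 305922545400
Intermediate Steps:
K(x, I) = -x (K(x, I) = x*(-1) = -x)
r = 6237854 (r = (-77 - 1*122)*(-17794 - 13552) = (-77 - 122)*(-31346) = -199*(-31346) = 6237854)
(26778 + 22242)*((-110 + 56)**2 + r) = (26778 + 22242)*((-110 + 56)**2 + 6237854) = 49020*((-54)**2 + 6237854) = 49020*(2916 + 6237854) = 49020*6240770 = 305922545400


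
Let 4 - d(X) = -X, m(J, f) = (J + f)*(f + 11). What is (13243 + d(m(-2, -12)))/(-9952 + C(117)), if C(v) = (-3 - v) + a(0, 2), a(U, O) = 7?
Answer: -13261/10065 ≈ -1.3175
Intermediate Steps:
m(J, f) = (11 + f)*(J + f) (m(J, f) = (J + f)*(11 + f) = (11 + f)*(J + f))
C(v) = 4 - v (C(v) = (-3 - v) + 7 = 4 - v)
d(X) = 4 + X (d(X) = 4 - (-1)*X = 4 + X)
(13243 + d(m(-2, -12)))/(-9952 + C(117)) = (13243 + (4 + ((-12)² + 11*(-2) + 11*(-12) - 2*(-12))))/(-9952 + (4 - 1*117)) = (13243 + (4 + (144 - 22 - 132 + 24)))/(-9952 + (4 - 117)) = (13243 + (4 + 14))/(-9952 - 113) = (13243 + 18)/(-10065) = 13261*(-1/10065) = -13261/10065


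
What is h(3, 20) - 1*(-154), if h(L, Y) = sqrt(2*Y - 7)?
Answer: 154 + sqrt(33) ≈ 159.74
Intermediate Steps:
h(L, Y) = sqrt(-7 + 2*Y)
h(3, 20) - 1*(-154) = sqrt(-7 + 2*20) - 1*(-154) = sqrt(-7 + 40) + 154 = sqrt(33) + 154 = 154 + sqrt(33)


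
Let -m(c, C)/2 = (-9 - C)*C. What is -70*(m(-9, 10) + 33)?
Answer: -28910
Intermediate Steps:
m(c, C) = -2*C*(-9 - C) (m(c, C) = -2*(-9 - C)*C = -2*C*(-9 - C))
-70*(m(-9, 10) + 33) = -70*(2*10*(9 + 10) + 33) = -70*(2*10*19 + 33) = -70*(380 + 33) = -70*413 = -28910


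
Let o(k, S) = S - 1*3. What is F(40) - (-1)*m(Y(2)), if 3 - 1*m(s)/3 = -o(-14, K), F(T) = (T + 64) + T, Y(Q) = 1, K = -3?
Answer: 135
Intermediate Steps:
o(k, S) = -3 + S (o(k, S) = S - 3 = -3 + S)
F(T) = 64 + 2*T (F(T) = (64 + T) + T = 64 + 2*T)
m(s) = -9 (m(s) = 9 - (-3)*(-3 - 3) = 9 - (-3)*(-6) = 9 - 3*6 = 9 - 18 = -9)
F(40) - (-1)*m(Y(2)) = (64 + 2*40) - (-1)*(-9) = (64 + 80) - 1*9 = 144 - 9 = 135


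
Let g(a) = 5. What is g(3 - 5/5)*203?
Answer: 1015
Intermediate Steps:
g(3 - 5/5)*203 = 5*203 = 1015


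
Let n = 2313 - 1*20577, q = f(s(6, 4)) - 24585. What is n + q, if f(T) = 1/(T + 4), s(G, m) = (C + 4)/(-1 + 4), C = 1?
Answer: -728430/17 ≈ -42849.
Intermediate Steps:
s(G, m) = 5/3 (s(G, m) = (1 + 4)/(-1 + 4) = 5/3)
f(T) = 1/(4 + T)
q = -417942/17 (q = 1/(4 + 5/3) - 24585 = 1/(17/3) - 24585 = 3/17 - 24585 = -417942/17 ≈ -24585.)
n = -18264 (n = 2313 - 20577 = -18264)
n + q = -18264 - 417942/17 = -728430/17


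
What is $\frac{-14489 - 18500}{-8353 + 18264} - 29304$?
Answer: $- \frac{26405903}{901} \approx -29307.0$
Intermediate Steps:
$\frac{-14489 - 18500}{-8353 + 18264} - 29304 = - \frac{32989}{9911} - 29304 = \left(-32989\right) \frac{1}{9911} - 29304 = - \frac{2999}{901} - 29304 = - \frac{26405903}{901}$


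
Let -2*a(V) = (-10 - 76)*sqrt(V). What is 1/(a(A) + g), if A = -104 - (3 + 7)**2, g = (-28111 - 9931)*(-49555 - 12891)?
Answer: 593892683/1410834075683848255 - 43*I*sqrt(51)/2821668151367696510 ≈ 4.2095e-10 - 1.0883e-16*I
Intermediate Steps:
g = 2375570732 (g = -38042*(-62446) = 2375570732)
A = -204 (A = -104 - 1*10**2 = -104 - 1*100 = -104 - 100 = -204)
a(V) = 43*sqrt(V) (a(V) = -(-10 - 76)*sqrt(V)/2 = -(-43)*sqrt(V) = 43*sqrt(V))
1/(a(A) + g) = 1/(43*sqrt(-204) + 2375570732) = 1/(43*(2*I*sqrt(51)) + 2375570732) = 1/(86*I*sqrt(51) + 2375570732) = 1/(2375570732 + 86*I*sqrt(51))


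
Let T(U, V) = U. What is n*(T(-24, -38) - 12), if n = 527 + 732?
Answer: -45324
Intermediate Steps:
n = 1259
n*(T(-24, -38) - 12) = 1259*(-24 - 12) = 1259*(-36) = -45324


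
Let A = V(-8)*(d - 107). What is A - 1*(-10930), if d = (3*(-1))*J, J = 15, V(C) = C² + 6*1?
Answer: 290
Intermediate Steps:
V(C) = 6 + C² (V(C) = C² + 6 = 6 + C²)
d = -45 (d = (3*(-1))*15 = -3*15 = -45)
A = -10640 (A = (6 + (-8)²)*(-45 - 107) = (6 + 64)*(-152) = 70*(-152) = -10640)
A - 1*(-10930) = -10640 - 1*(-10930) = -10640 + 10930 = 290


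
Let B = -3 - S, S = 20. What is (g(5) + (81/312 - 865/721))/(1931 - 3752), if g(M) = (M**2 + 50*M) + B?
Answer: -18825475/136545864 ≈ -0.13787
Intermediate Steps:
B = -23 (B = -3 - 1*20 = -3 - 20 = -23)
g(M) = -23 + M**2 + 50*M (g(M) = (M**2 + 50*M) - 23 = -23 + M**2 + 50*M)
(g(5) + (81/312 - 865/721))/(1931 - 3752) = ((-23 + 5**2 + 50*5) + (81/312 - 865/721))/(1931 - 3752) = ((-23 + 25 + 250) + (81*(1/312) - 865*1/721))/(-1821) = (252 + (27/104 - 865/721))*(-1/1821) = (252 - 70493/74984)*(-1/1821) = (18825475/74984)*(-1/1821) = -18825475/136545864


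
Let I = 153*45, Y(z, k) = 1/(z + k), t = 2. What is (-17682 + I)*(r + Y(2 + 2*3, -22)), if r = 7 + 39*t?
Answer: -12837633/14 ≈ -9.1697e+5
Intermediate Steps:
Y(z, k) = 1/(k + z)
I = 6885
r = 85 (r = 7 + 39*2 = 7 + 78 = 85)
(-17682 + I)*(r + Y(2 + 2*3, -22)) = (-17682 + 6885)*(85 + 1/(-22 + (2 + 2*3))) = -10797*(85 + 1/(-22 + (2 + 6))) = -10797*(85 + 1/(-22 + 8)) = -10797*(85 + 1/(-14)) = -10797*(85 - 1/14) = -10797*1189/14 = -12837633/14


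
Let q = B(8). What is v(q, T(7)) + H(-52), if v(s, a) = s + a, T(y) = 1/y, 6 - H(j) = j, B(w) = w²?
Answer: 855/7 ≈ 122.14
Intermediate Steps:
H(j) = 6 - j
q = 64 (q = 8² = 64)
v(s, a) = a + s
v(q, T(7)) + H(-52) = (1/7 + 64) + (6 - 1*(-52)) = (⅐ + 64) + (6 + 52) = 449/7 + 58 = 855/7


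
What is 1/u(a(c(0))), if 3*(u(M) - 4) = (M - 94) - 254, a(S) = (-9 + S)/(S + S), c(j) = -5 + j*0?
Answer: -15/1673 ≈ -0.0089659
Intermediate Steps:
c(j) = -5 (c(j) = -5 + 0 = -5)
a(S) = (-9 + S)/(2*S) (a(S) = (-9 + S)/((2*S)) = (-9 + S)*(1/(2*S)) = (-9 + S)/(2*S))
u(M) = -112 + M/3 (u(M) = 4 + ((M - 94) - 254)/3 = 4 + ((-94 + M) - 254)/3 = 4 + (-348 + M)/3 = 4 + (-116 + M/3) = -112 + M/3)
1/u(a(c(0))) = 1/(-112 + ((1/2)*(-9 - 5)/(-5))/3) = 1/(-112 + ((1/2)*(-1/5)*(-14))/3) = 1/(-112 + (1/3)*(7/5)) = 1/(-112 + 7/15) = 1/(-1673/15) = -15/1673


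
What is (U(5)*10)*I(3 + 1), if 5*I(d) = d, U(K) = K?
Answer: 40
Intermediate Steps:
I(d) = d/5
(U(5)*10)*I(3 + 1) = (5*10)*((3 + 1)/5) = 50*((1/5)*4) = 50*(4/5) = 40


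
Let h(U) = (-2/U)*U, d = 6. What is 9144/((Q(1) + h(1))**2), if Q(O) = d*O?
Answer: 1143/2 ≈ 571.50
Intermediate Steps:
Q(O) = 6*O
h(U) = -2
9144/((Q(1) + h(1))**2) = 9144/((6*1 - 2)**2) = 9144/((6 - 2)**2) = 9144/(4**2) = 9144/16 = 9144*(1/16) = 1143/2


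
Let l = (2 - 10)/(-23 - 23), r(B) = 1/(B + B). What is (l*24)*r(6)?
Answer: 8/23 ≈ 0.34783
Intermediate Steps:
r(B) = 1/(2*B)
l = 4/23 (l = -8/(-46) = -8*(-1/46) = 4/23 ≈ 0.17391)
(l*24)*r(6) = ((4/23)*24)*((½)/6) = 96*((½)*(⅙))/23 = (96/23)*(1/12) = 8/23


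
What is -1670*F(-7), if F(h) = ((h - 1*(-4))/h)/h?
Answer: 5010/49 ≈ 102.24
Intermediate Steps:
F(h) = (4 + h)/h² (F(h) = ((h + 4)/h)/h = ((4 + h)/h)/h = (4 + h)/h²)
-1670*F(-7) = -1670*(4 - 7)/(-7)² = -1670*(-3)/49 = -1670*(-3/49) = 5010/49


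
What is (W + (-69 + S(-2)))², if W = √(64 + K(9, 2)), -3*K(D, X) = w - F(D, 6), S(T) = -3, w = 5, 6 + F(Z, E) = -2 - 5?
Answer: (72 - √58)² ≈ 4145.3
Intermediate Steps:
F(Z, E) = -13 (F(Z, E) = -6 + (-2 - 5) = -6 - 7 = -13)
K(D, X) = -6 (K(D, X) = -(5 - 1*(-13))/3 = -(5 + 13)/3 = -⅓*18 = -6)
W = √58 (W = √(64 - 6) = √58 ≈ 7.6158)
(W + (-69 + S(-2)))² = (√58 + (-69 - 3))² = (√58 - 72)² = (-72 + √58)²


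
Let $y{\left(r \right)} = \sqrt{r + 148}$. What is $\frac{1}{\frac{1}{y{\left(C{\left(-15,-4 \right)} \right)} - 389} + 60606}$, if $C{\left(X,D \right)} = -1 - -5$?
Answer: $\frac{9161748025}{555256877227417} + \frac{2 \sqrt{38}}{555256877227417} \approx 1.65 \cdot 10^{-5}$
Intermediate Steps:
$C{\left(X,D \right)} = 4$ ($C{\left(X,D \right)} = -1 + 5 = 4$)
$y{\left(r \right)} = \sqrt{148 + r}$
$\frac{1}{\frac{1}{y{\left(C{\left(-15,-4 \right)} \right)} - 389} + 60606} = \frac{1}{\frac{1}{\sqrt{148 + 4} - 389} + 60606} = \frac{1}{\frac{1}{\sqrt{152} - 389} + 60606} = \frac{1}{\frac{1}{2 \sqrt{38} - 389} + 60606} = \frac{1}{\frac{1}{-389 + 2 \sqrt{38}} + 60606} = \frac{1}{60606 + \frac{1}{-389 + 2 \sqrt{38}}}$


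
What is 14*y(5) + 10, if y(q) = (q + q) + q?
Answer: 220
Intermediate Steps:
y(q) = 3*q (y(q) = 2*q + q = 3*q)
14*y(5) + 10 = 14*(3*5) + 10 = 14*15 + 10 = 210 + 10 = 220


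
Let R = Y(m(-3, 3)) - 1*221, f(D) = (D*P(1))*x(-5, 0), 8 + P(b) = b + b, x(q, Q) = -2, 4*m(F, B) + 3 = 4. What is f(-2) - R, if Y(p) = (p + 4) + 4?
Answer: 755/4 ≈ 188.75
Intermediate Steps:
m(F, B) = 1/4 (m(F, B) = -3/4 + (1/4)*4 = -3/4 + 1 = 1/4)
P(b) = -8 + 2*b (P(b) = -8 + (b + b) = -8 + 2*b)
Y(p) = 8 + p (Y(p) = (4 + p) + 4 = 8 + p)
f(D) = 12*D (f(D) = (D*(-8 + 2*1))*(-2) = (D*(-8 + 2))*(-2) = (D*(-6))*(-2) = -6*D*(-2) = 12*D)
R = -851/4 (R = (8 + 1/4) - 1*221 = 33/4 - 221 = -851/4 ≈ -212.75)
f(-2) - R = 12*(-2) - 1*(-851/4) = -24 + 851/4 = 755/4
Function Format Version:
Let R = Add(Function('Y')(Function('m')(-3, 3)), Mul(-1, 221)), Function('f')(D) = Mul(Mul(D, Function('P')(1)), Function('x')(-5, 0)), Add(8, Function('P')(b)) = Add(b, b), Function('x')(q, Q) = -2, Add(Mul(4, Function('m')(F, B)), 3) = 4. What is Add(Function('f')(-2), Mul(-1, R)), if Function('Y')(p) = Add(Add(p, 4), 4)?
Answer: Rational(755, 4) ≈ 188.75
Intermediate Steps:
Function('m')(F, B) = Rational(1, 4) (Function('m')(F, B) = Add(Rational(-3, 4), Mul(Rational(1, 4), 4)) = Add(Rational(-3, 4), 1) = Rational(1, 4))
Function('P')(b) = Add(-8, Mul(2, b)) (Function('P')(b) = Add(-8, Add(b, b)) = Add(-8, Mul(2, b)))
Function('Y')(p) = Add(8, p) (Function('Y')(p) = Add(Add(4, p), 4) = Add(8, p))
Function('f')(D) = Mul(12, D) (Function('f')(D) = Mul(Mul(D, Add(-8, Mul(2, 1))), -2) = Mul(Mul(D, Add(-8, 2)), -2) = Mul(Mul(D, -6), -2) = Mul(Mul(-6, D), -2) = Mul(12, D))
R = Rational(-851, 4) (R = Add(Add(8, Rational(1, 4)), Mul(-1, 221)) = Add(Rational(33, 4), -221) = Rational(-851, 4) ≈ -212.75)
Add(Function('f')(-2), Mul(-1, R)) = Add(Mul(12, -2), Mul(-1, Rational(-851, 4))) = Add(-24, Rational(851, 4)) = Rational(755, 4)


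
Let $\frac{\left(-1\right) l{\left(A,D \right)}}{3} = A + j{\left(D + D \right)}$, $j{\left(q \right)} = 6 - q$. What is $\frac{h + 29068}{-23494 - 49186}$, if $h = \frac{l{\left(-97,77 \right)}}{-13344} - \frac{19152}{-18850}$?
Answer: $- \frac{1218640608123}{3046920032000} \approx -0.39996$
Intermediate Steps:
$l{\left(A,D \right)} = -18 - 3 A + 6 D$ ($l{\left(A,D \right)} = - 3 \left(A - \left(-6 + 2 D\right)\right) = - 3 \left(6 + A - 2 D\right) = -18 - 3 A + 6 D$)
$h = \frac{40284923}{41922400}$ ($h = \frac{-18 - -291 + 6 \cdot 77}{-13344} - \frac{19152}{-18850} = \left(-18 + 291 + 462\right) \left(- \frac{1}{13344}\right) - - \frac{9576}{9425} = 735 \left(- \frac{1}{13344}\right) + \frac{9576}{9425} = - \frac{245}{4448} + \frac{9576}{9425} = \frac{40284923}{41922400} \approx 0.96094$)
$\frac{h + 29068}{-23494 - 49186} = \frac{\frac{40284923}{41922400} + 29068}{-23494 - 49186} = \frac{1218640608123}{41922400 \left(-72680\right)} = \frac{1218640608123}{41922400} \left(- \frac{1}{72680}\right) = - \frac{1218640608123}{3046920032000}$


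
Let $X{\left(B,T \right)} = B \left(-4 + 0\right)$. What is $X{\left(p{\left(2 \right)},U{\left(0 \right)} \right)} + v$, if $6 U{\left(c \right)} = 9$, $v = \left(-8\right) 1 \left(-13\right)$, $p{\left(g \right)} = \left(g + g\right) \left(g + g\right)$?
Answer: $40$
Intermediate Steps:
$p{\left(g \right)} = 4 g^{2}$ ($p{\left(g \right)} = 2 g 2 g = 4 g^{2}$)
$v = 104$ ($v = \left(-8\right) \left(-13\right) = 104$)
$U{\left(c \right)} = \frac{3}{2}$ ($U{\left(c \right)} = \frac{1}{6} \cdot 9 = \frac{3}{2}$)
$X{\left(B,T \right)} = - 4 B$ ($X{\left(B,T \right)} = B \left(-4\right) = - 4 B$)
$X{\left(p{\left(2 \right)},U{\left(0 \right)} \right)} + v = - 4 \cdot 4 \cdot 2^{2} + 104 = - 4 \cdot 4 \cdot 4 + 104 = \left(-4\right) 16 + 104 = -64 + 104 = 40$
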